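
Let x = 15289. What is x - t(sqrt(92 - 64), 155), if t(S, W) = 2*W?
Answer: 14979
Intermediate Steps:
x - t(sqrt(92 - 64), 155) = 15289 - 2*155 = 15289 - 1*310 = 15289 - 310 = 14979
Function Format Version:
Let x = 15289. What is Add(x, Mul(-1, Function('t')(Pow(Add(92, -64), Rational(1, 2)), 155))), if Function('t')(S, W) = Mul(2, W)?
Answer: 14979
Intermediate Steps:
Add(x, Mul(-1, Function('t')(Pow(Add(92, -64), Rational(1, 2)), 155))) = Add(15289, Mul(-1, Mul(2, 155))) = Add(15289, Mul(-1, 310)) = Add(15289, -310) = 14979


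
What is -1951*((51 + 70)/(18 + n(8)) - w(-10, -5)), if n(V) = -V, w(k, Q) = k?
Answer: -431171/10 ≈ -43117.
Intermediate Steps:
-1951*((51 + 70)/(18 + n(8)) - w(-10, -5)) = -1951*((51 + 70)/(18 - 1*8) - 1*(-10)) = -1951*(121/(18 - 8) + 10) = -1951*(121/10 + 10) = -1951*221/10 = -431171/10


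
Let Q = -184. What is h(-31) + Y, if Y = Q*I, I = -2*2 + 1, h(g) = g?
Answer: 521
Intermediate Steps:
I = -3 (I = -4 + 1 = -3)
Y = 552 (Y = -184*(-3) = 552)
h(-31) + Y = -31 + 552 = 521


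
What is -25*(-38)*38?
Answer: 36100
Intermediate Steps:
-25*(-38)*38 = 950*38 = 36100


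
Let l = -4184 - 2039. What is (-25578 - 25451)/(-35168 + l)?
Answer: 51029/41391 ≈ 1.2329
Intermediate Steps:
l = -6223
(-25578 - 25451)/(-35168 + l) = (-25578 - 25451)/(-35168 - 6223) = -51029/(-41391) = -51029*(-1/41391) = 51029/41391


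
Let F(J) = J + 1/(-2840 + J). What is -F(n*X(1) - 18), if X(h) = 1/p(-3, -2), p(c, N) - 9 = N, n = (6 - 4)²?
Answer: 2440293/140014 ≈ 17.429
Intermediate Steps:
n = 4 (n = 2² = 4)
p(c, N) = 9 + N
X(h) = ⅐ (X(h) = 1/(9 - 2) = 1/7 = 1*(⅐) = ⅐)
-F(n*X(1) - 18) = -(1 + (4*(⅐) - 18)² - 2840*(4*(⅐) - 18))/(-2840 + (4*(⅐) - 18)) = -(1 + (4/7 - 18)² - 2840*(4/7 - 18))/(-2840 + (4/7 - 18)) = -(1 + (-122/7)² - 2840*(-122/7))/(-2840 - 122/7) = -(1 + 14884/49 + 346480/7)/(-20002/7) = -(-7)*2440293/(20002*49) = -1*(-2440293/140014) = 2440293/140014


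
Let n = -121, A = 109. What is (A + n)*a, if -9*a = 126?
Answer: 168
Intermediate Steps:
a = -14 (a = -⅑*126 = -14)
(A + n)*a = (109 - 121)*(-14) = -12*(-14) = 168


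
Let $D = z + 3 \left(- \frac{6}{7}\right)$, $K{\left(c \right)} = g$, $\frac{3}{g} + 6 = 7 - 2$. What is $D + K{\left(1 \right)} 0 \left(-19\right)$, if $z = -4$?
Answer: $- \frac{46}{7} \approx -6.5714$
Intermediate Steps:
$g = -3$ ($g = \frac{3}{-6 + \left(7 - 2\right)} = \frac{3}{-6 + 5} = \frac{3}{-1} = 3 \left(-1\right) = -3$)
$K{\left(c \right)} = -3$
$D = - \frac{46}{7}$ ($D = -4 + 3 \left(- \frac{6}{7}\right) = -4 - \frac{18}{7} = - \frac{46}{7} \approx -6.5714$)
$D + K{\left(1 \right)} 0 \left(-19\right) = - \frac{46}{7} - 3 \cdot 0 \left(-19\right) = - \frac{46}{7} - 0 = - \frac{46}{7} + 0 = - \frac{46}{7}$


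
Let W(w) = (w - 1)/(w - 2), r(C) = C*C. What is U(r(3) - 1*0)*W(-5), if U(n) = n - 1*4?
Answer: 30/7 ≈ 4.2857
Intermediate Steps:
r(C) = C²
W(w) = (-1 + w)/(-2 + w)
U(n) = -4 + n (U(n) = n - 4 = -4 + n)
U(r(3) - 1*0)*W(-5) = (-4 + (3² - 1*0))*((-1 - 5)/(-2 - 5)) = (-4 + (9 + 0))*(-6/(-7)) = (-4 + 9)*(-⅐*(-6)) = 5*(6/7) = 30/7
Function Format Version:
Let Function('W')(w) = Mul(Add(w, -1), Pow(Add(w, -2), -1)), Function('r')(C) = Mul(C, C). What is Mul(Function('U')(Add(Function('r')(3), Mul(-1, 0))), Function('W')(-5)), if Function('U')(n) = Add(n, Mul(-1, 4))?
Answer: Rational(30, 7) ≈ 4.2857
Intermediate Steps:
Function('r')(C) = Pow(C, 2)
Function('W')(w) = Mul(Pow(Add(-2, w), -1), Add(-1, w)) (Function('W')(w) = Mul(Add(-1, w), Pow(Add(-2, w), -1)) = Mul(Pow(Add(-2, w), -1), Add(-1, w)))
Function('U')(n) = Add(-4, n) (Function('U')(n) = Add(n, -4) = Add(-4, n))
Mul(Function('U')(Add(Function('r')(3), Mul(-1, 0))), Function('W')(-5)) = Mul(Add(-4, Add(Pow(3, 2), Mul(-1, 0))), Mul(Pow(Add(-2, -5), -1), Add(-1, -5))) = Mul(Add(-4, Add(9, 0)), Mul(Pow(-7, -1), -6)) = Mul(Add(-4, 9), Mul(Rational(-1, 7), -6)) = Mul(5, Rational(6, 7)) = Rational(30, 7)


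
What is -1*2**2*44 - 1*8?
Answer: -184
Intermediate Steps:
-1*2**2*44 - 1*8 = -1*4*44 - 8 = -4*44 - 8 = -176 - 8 = -184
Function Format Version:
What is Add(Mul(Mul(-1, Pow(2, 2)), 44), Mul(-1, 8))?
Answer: -184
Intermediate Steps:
Add(Mul(Mul(-1, Pow(2, 2)), 44), Mul(-1, 8)) = Add(Mul(Mul(-1, 4), 44), -8) = Add(Mul(-4, 44), -8) = Add(-176, -8) = -184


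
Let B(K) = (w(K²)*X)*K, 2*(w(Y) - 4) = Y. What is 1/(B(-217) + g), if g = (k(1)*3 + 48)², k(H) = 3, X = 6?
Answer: -1/30656898 ≈ -3.2619e-8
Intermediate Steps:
w(Y) = 4 + Y/2
B(K) = K*(24 + 3*K²) (B(K) = ((4 + K²/2)*6)*K = (24 + 3*K²)*K = K*(24 + 3*K²))
g = 3249 (g = (3*3 + 48)² = (9 + 48)² = 57² = 3249)
1/(B(-217) + g) = 1/(3*(-217)*(8 + (-217)²) + 3249) = 1/(3*(-217)*(8 + 47089) + 3249) = 1/(3*(-217)*47097 + 3249) = 1/(-30660147 + 3249) = 1/(-30656898) = -1/30656898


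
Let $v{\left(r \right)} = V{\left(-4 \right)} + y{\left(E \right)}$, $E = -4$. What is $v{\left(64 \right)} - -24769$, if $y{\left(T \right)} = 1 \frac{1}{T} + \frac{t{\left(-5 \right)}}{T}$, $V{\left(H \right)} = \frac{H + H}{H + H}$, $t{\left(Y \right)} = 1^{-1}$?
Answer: $\frac{49539}{2} \approx 24770.0$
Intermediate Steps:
$t{\left(Y \right)} = 1$
$V{\left(H \right)} = 1$ ($V{\left(H \right)} = \frac{2 H}{2 H} = 2 H \frac{1}{2 H} = 1$)
$y{\left(T \right)} = \frac{2}{T}$ ($y{\left(T \right)} = 1 \frac{1}{T} + 1 \frac{1}{T} = \frac{1}{T} + \frac{1}{T} = \frac{2}{T}$)
$v{\left(r \right)} = \frac{1}{2}$ ($v{\left(r \right)} = 1 + \frac{2}{-4} = 1 + 2 \left(- \frac{1}{4}\right) = 1 - \frac{1}{2} = \frac{1}{2}$)
$v{\left(64 \right)} - -24769 = \frac{1}{2} - -24769 = \frac{1}{2} + 24769 = \frac{49539}{2}$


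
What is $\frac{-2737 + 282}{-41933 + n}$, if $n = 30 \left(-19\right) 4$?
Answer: $\frac{2455}{44213} \approx 0.055527$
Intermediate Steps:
$n = -2280$ ($n = \left(-570\right) 4 = -2280$)
$\frac{-2737 + 282}{-41933 + n} = \frac{-2737 + 282}{-41933 - 2280} = - \frac{2455}{-44213} = \left(-2455\right) \left(- \frac{1}{44213}\right) = \frac{2455}{44213}$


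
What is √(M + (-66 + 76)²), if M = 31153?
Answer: √31253 ≈ 176.79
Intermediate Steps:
√(M + (-66 + 76)²) = √(31153 + (-66 + 76)²) = √(31153 + 10²) = √(31153 + 100) = √31253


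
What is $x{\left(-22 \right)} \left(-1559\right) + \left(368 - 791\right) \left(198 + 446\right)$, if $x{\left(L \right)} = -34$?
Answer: $-219406$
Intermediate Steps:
$x{\left(-22 \right)} \left(-1559\right) + \left(368 - 791\right) \left(198 + 446\right) = \left(-34\right) \left(-1559\right) + \left(368 - 791\right) \left(198 + 446\right) = 53006 - 272412 = -219406$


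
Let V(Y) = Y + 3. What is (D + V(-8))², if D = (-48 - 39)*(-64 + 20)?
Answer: 14615329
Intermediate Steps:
V(Y) = 3 + Y
D = 3828 (D = -87*(-44) = 3828)
(D + V(-8))² = (3828 + (3 - 8))² = (3828 - 5)² = 3823² = 14615329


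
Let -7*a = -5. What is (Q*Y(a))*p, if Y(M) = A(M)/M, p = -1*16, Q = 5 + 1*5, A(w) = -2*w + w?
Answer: 160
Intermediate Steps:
a = 5/7 (a = -⅐*(-5) = 5/7 ≈ 0.71429)
A(w) = -w
Q = 10 (Q = 5 + 5 = 10)
p = -16
Y(M) = -1 (Y(M) = (-M)/M = -1)
(Q*Y(a))*p = (10*(-1))*(-16) = -10*(-16) = 160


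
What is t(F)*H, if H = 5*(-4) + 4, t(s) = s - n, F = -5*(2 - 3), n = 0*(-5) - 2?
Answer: -112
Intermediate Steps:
n = -2 (n = 0 - 2 = -2)
F = 5 (F = -5*(-1) = 5)
t(s) = 2 + s (t(s) = s - 1*(-2) = s + 2 = 2 + s)
H = -16 (H = -20 + 4 = -16)
t(F)*H = (2 + 5)*(-16) = 7*(-16) = -112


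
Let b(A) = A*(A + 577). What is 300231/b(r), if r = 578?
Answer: 100077/222530 ≈ 0.44972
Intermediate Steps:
b(A) = A*(577 + A)
300231/b(r) = 300231/((578*(577 + 578))) = 300231/((578*1155)) = 300231/667590 = 300231*(1/667590) = 100077/222530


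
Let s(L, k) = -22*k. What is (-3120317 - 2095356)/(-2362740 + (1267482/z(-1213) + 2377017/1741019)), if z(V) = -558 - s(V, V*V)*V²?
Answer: 216246832340956613196092204/97961422313668618959784077 ≈ 2.2075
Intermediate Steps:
z(V) = -558 + 22*V⁴ (z(V) = -558 - (-22*V*V)*V² = -558 - (-22*V²)*V² = -558 - (-22)*V⁴ = -558 + 22*V⁴)
(-3120317 - 2095356)/(-2362740 + (1267482/z(-1213) + 2377017/1741019)) = (-3120317 - 2095356)/(-2362740 + (1267482/(-558 + 22*(-1213)⁴) + 2377017/1741019)) = -5215673/(-2362740 + (1267482/(-558 + 22*2164926734161) + 2377017*(1/1741019))) = -5215673/(-2362740 + (1267482/(-558 + 47628388151542) + 2377017/1741019)) = -5215673/(-2362740 + (1267482/47628388150984 + 2377017/1741019)) = -5215673/(-2362740 + (1267482*(1/47628388150984) + 2377017/1741019)) = -5215673/(-2362740 + (633741/23814194075492 + 2377017/1741019)) = -5215673/(-2362740 + 56606745262098889443/41460964355119006348) = -5215673/(-97961422313668618959784077/41460964355119006348) = -5215673*(-41460964355119006348/97961422313668618959784077) = 216246832340956613196092204/97961422313668618959784077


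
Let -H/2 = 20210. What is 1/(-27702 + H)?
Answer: -1/68122 ≈ -1.4680e-5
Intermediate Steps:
H = -40420 (H = -2*20210 = -40420)
1/(-27702 + H) = 1/(-27702 - 40420) = 1/(-68122) = -1/68122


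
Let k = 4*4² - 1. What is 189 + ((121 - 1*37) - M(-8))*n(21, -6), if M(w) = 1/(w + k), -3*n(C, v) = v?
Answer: 19633/55 ≈ 356.96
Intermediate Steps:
n(C, v) = -v/3
k = 63 (k = 4*16 - 1 = 64 - 1 = 63)
M(w) = 1/(63 + w) (M(w) = 1/(w + 63) = 1/(63 + w))
189 + ((121 - 1*37) - M(-8))*n(21, -6) = 189 + ((121 - 1*37) - 1/(63 - 8))*(-⅓*(-6)) = 189 + ((121 - 37) - 1/55)*2 = 189 + (84 - 1*1/55)*2 = 189 + (84 - 1/55)*2 = 189 + (4619/55)*2 = 189 + 9238/55 = 19633/55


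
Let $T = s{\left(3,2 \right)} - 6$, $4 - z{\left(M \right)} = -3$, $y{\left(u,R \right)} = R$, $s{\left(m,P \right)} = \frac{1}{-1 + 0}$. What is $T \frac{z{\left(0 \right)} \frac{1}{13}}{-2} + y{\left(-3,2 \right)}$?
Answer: $\frac{101}{26} \approx 3.8846$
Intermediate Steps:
$s{\left(m,P \right)} = -1$ ($s{\left(m,P \right)} = \frac{1}{-1} = -1$)
$z{\left(M \right)} = 7$ ($z{\left(M \right)} = 4 - -3 = 4 + 3 = 7$)
$T = -7$ ($T = -1 - 6 = -7$)
$T \frac{z{\left(0 \right)} \frac{1}{13}}{-2} + y{\left(-3,2 \right)} = - 7 \frac{7 \cdot \frac{1}{13}}{-2} + 2 = - 7 \cdot 7 \cdot \frac{1}{13} \left(- \frac{1}{2}\right) + 2 = - 7 \cdot \frac{7}{13} \left(- \frac{1}{2}\right) + 2 = \left(-7\right) \left(- \frac{7}{26}\right) + 2 = \frac{49}{26} + 2 = \frac{101}{26}$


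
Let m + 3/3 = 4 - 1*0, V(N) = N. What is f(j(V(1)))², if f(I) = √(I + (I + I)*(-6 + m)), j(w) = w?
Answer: -5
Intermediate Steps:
m = 3 (m = -1 + (4 - 1*0) = -1 + (4 + 0) = -1 + 4 = 3)
f(I) = √5*√(-I) (f(I) = √(I + (I + I)*(-6 + 3)) = √(I + (2*I)*(-3)) = √(I - 6*I) = √(-5*I) = √5*√(-I))
f(j(V(1)))² = (√5*√(-1*1))² = (√5*√(-1))² = (√5*I)² = (I*√5)² = -5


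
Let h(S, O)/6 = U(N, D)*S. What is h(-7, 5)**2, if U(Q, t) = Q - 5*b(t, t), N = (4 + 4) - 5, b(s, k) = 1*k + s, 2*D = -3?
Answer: 571536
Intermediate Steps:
D = -3/2 (D = (1/2)*(-3) = -3/2 ≈ -1.5000)
b(s, k) = k + s
N = 3 (N = 8 - 5 = 3)
U(Q, t) = Q - 10*t (U(Q, t) = Q - 5*(t + t) = Q - 10*t)
h(S, O) = 108*S (h(S, O) = 6*((3 - 10*(-3/2))*S) = 6*((3 + 15)*S) = 6*(18*S) = 108*S)
h(-7, 5)**2 = (108*(-7))**2 = (-756)**2 = 571536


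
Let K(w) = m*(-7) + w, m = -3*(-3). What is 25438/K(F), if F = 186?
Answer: 25438/123 ≈ 206.81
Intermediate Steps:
m = 9
K(w) = -63 + w (K(w) = 9*(-7) + w = -63 + w)
25438/K(F) = 25438/(-63 + 186) = 25438/123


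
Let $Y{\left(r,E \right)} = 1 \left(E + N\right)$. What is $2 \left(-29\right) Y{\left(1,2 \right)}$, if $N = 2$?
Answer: $-232$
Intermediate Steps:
$Y{\left(r,E \right)} = 2 + E$ ($Y{\left(r,E \right)} = 1 \left(E + 2\right) = 1 \left(2 + E\right) = 2 + E$)
$2 \left(-29\right) Y{\left(1,2 \right)} = 2 \left(-29\right) \left(2 + 2\right) = \left(-58\right) 4 = -232$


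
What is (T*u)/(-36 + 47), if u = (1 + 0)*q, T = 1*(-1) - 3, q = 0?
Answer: 0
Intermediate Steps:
T = -4 (T = -1 - 3 = -4)
u = 0 (u = (1 + 0)*0 = 1*0 = 0)
(T*u)/(-36 + 47) = (-4*0)/(-36 + 47) = 0/11 = 0*(1/11) = 0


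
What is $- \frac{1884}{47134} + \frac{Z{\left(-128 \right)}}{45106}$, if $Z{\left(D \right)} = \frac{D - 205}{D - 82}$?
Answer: $- \frac{2971673703}{74410917140} \approx -0.039936$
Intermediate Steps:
$Z{\left(D \right)} = \frac{-205 + D}{-82 + D}$
$- \frac{1884}{47134} + \frac{Z{\left(-128 \right)}}{45106} = - \frac{1884}{47134} + \frac{\frac{1}{-82 - 128} \left(-205 - 128\right)}{45106} = \left(-1884\right) \frac{1}{47134} + \frac{1}{-210} \left(-333\right) \frac{1}{45106} = - \frac{942}{23567} + \left(- \frac{1}{210}\right) \left(-333\right) \frac{1}{45106} = - \frac{942}{23567} + \frac{111}{70} \cdot \frac{1}{45106} = - \frac{942}{23567} + \frac{111}{3157420} = - \frac{2971673703}{74410917140}$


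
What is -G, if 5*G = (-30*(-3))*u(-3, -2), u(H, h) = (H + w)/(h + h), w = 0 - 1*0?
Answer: -27/2 ≈ -13.500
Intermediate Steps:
w = 0 (w = 0 + 0 = 0)
u(H, h) = H/(2*h) (u(H, h) = (H + 0)/(h + h) = H/((2*h)) = H*(1/(2*h)) = H/(2*h))
G = 27/2 (G = ((-30*(-3))*((½)*(-3)/(-2)))/5 = ((-6*(-15))*((½)*(-3)*(-½)))/5 = (90*(¾))/5 = (⅕)*(135/2) = 27/2 ≈ 13.500)
-G = -1*27/2 = -27/2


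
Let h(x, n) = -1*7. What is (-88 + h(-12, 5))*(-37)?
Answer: 3515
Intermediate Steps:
h(x, n) = -7
(-88 + h(-12, 5))*(-37) = (-88 - 7)*(-37) = -95*(-37) = 3515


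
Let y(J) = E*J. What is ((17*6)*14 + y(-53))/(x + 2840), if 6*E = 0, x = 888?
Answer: 357/932 ≈ 0.38305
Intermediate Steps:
E = 0 (E = (1/6)*0 = 0)
y(J) = 0 (y(J) = 0*J = 0)
((17*6)*14 + y(-53))/(x + 2840) = ((17*6)*14 + 0)/(888 + 2840) = (102*14 + 0)/3728 = (1428 + 0)*(1/3728) = 1428*(1/3728) = 357/932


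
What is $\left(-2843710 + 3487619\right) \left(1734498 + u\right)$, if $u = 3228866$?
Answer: $3195954749876$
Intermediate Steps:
$\left(-2843710 + 3487619\right) \left(1734498 + u\right) = \left(-2843710 + 3487619\right) \left(1734498 + 3228866\right) = 643909 \cdot 4963364 = 3195954749876$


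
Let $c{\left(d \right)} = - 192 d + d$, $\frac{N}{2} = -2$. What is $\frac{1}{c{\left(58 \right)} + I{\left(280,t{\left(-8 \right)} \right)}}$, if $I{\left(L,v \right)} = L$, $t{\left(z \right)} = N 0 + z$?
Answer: $- \frac{1}{10798} \approx -9.261 \cdot 10^{-5}$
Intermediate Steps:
$N = -4$ ($N = 2 \left(-2\right) = -4$)
$t{\left(z \right)} = z$ ($t{\left(z \right)} = \left(-4\right) 0 + z = 0 + z = z$)
$c{\left(d \right)} = - 191 d$
$\frac{1}{c{\left(58 \right)} + I{\left(280,t{\left(-8 \right)} \right)}} = \frac{1}{\left(-191\right) 58 + 280} = \frac{1}{-11078 + 280} = \frac{1}{-10798} = - \frac{1}{10798}$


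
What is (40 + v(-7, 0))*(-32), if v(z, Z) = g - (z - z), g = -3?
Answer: -1184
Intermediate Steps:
v(z, Z) = -3 (v(z, Z) = -3 - (z - z) = -3 - 1*0 = -3 + 0 = -3)
(40 + v(-7, 0))*(-32) = (40 - 3)*(-32) = 37*(-32) = -1184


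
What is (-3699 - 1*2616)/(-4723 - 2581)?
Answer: 6315/7304 ≈ 0.86459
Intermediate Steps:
(-3699 - 1*2616)/(-4723 - 2581) = (-3699 - 2616)/(-7304) = -6315*(-1/7304) = 6315/7304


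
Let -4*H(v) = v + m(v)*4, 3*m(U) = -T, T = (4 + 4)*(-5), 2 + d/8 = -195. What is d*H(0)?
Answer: 63040/3 ≈ 21013.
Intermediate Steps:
d = -1576 (d = -16 + 8*(-195) = -16 - 1560 = -1576)
T = -40 (T = 8*(-5) = -40)
m(U) = 40/3 (m(U) = (-1*(-40))/3 = (1/3)*40 = 40/3)
H(v) = -40/3 - v/4 (H(v) = -(v + (40/3)*4)/4 = -(v + 160/3)/4 = -(160/3 + v)/4 = -40/3 - v/4)
d*H(0) = -1576*(-40/3 - 1/4*0) = -1576*(-40/3 + 0) = -1576*(-40/3) = 63040/3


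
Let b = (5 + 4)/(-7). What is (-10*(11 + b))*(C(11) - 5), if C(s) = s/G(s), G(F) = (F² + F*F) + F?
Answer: 77520/161 ≈ 481.49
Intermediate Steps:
b = -9/7 (b = 9*(-⅐) = -9/7 ≈ -1.2857)
G(F) = F + 2*F² (G(F) = (F² + F²) + F = 2*F² + F = F + 2*F²)
C(s) = 1/(1 + 2*s) (C(s) = s/((s*(1 + 2*s))) = s*(1/(s*(1 + 2*s))) = 1/(1 + 2*s))
(-10*(11 + b))*(C(11) - 5) = (-10*(11 - 9/7))*(1/(1 + 2*11) - 5) = (-10*68/7)*(1/(1 + 22) - 5) = -680*(1/23 - 5)/7 = -680/7*(-114/23) = 77520/161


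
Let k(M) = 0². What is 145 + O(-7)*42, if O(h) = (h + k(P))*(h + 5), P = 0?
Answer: 733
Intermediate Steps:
k(M) = 0
O(h) = h*(5 + h) (O(h) = (h + 0)*(h + 5) = h*(5 + h))
145 + O(-7)*42 = 145 - 7*(5 - 7)*42 = 145 - 7*(-2)*42 = 145 + 14*42 = 145 + 588 = 733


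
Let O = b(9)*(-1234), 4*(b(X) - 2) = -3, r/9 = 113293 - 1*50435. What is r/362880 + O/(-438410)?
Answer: 197284067/126262080 ≈ 1.5625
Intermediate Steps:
r = 565722 (r = 9*(113293 - 1*50435) = 9*(113293 - 50435) = 9*62858 = 565722)
b(X) = 5/4 (b(X) = 2 + (¼)*(-3) = 2 - ¾ = 5/4)
O = -3085/2 (O = (5/4)*(-1234) = -3085/2 ≈ -1542.5)
r/362880 + O/(-438410) = 565722/362880 - 3085/2/(-438410) = 565722*(1/362880) - 3085/2*(-1/438410) = 31429/20160 + 617/175364 = 197284067/126262080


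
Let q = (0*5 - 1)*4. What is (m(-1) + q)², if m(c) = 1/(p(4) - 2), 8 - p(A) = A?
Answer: 49/4 ≈ 12.250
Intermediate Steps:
p(A) = 8 - A
m(c) = ½ (m(c) = 1/((8 - 1*4) - 2) = 1/((8 - 4) - 2) = 1/(4 - 2) = 1/2 = ½)
q = -4 (q = (0 - 1)*4 = -1*4 = -4)
(m(-1) + q)² = (½ - 4)² = (-7/2)² = 49/4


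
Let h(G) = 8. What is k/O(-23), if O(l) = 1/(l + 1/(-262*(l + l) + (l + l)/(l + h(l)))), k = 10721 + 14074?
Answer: -103121983485/180826 ≈ -5.7028e+5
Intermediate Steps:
k = 24795
O(l) = 1/(l + 1/(-524*l + 2*l/(8 + l))) (O(l) = 1/(l + 1/(-262*(l + l) + (l + l)/(l + 8))) = 1/(l + 1/(-524*l + (2*l)/(8 + l))) = 1/(l + 1/(-524*l + 2*l/(8 + l))))
k/O(-23) = 24795/((2*(-23)*(2095 + 262*(-23))/(-8 - 1*(-23) + 524*(-23)³ + 4190*(-23)²))) = 24795/((2*(-23)*(2095 - 6026)/(-8 + 23 + 524*(-12167) + 4190*529))) = 24795/((2*(-23)*(-3931)/(-8 + 23 - 6375508 + 2216510))) = 24795/((2*(-23)*(-3931)/(-4158983))) = 24795/((2*(-23)*(-1/4158983)*(-3931))) = 24795/(-180826/4158983) = 24795*(-4158983/180826) = -103121983485/180826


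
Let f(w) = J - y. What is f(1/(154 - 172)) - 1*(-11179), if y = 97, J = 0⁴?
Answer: 11082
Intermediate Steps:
J = 0
f(w) = -97 (f(w) = 0 - 1*97 = 0 - 97 = -97)
f(1/(154 - 172)) - 1*(-11179) = -97 - 1*(-11179) = -97 + 11179 = 11082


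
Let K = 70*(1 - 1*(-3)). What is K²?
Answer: 78400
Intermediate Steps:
K = 280 (K = 70*(1 + 3) = 70*4 = 280)
K² = 280² = 78400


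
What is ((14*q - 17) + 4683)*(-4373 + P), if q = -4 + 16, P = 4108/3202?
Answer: -33833741246/1601 ≈ -2.1133e+7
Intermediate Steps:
P = 2054/1601 (P = 4108*(1/3202) = 2054/1601 ≈ 1.2829)
q = 12
((14*q - 17) + 4683)*(-4373 + P) = ((14*12 - 17) + 4683)*(-4373 + 2054/1601) = ((168 - 17) + 4683)*(-6999119/1601) = (151 + 4683)*(-6999119/1601) = 4834*(-6999119/1601) = -33833741246/1601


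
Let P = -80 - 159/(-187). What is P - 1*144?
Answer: -41729/187 ≈ -223.15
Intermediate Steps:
P = -14801/187 (P = -80 - 159*(-1)/187 = -80 - 1*(-159/187) = -80 + 159/187 = -14801/187 ≈ -79.150)
P - 1*144 = -14801/187 - 1*144 = -14801/187 - 144 = -41729/187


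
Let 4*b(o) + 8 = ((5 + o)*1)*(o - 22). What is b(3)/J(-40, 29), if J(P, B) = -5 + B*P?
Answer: 8/233 ≈ 0.034335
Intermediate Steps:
b(o) = -2 + (-22 + o)*(5 + o)/4 (b(o) = -2 + (((5 + o)*1)*(o - 22))/4 = -2 + ((5 + o)*(-22 + o))/4 = -2 + ((-22 + o)*(5 + o))/4 = -2 + (-22 + o)*(5 + o)/4)
b(3)/J(-40, 29) = (-59/2 - 17/4*3 + (1/4)*3**2)/(-5 + 29*(-40)) = (-59/2 - 51/4 + (1/4)*9)/(-5 - 1160) = (-59/2 - 51/4 + 9/4)/(-1165) = -40*(-1/1165) = 8/233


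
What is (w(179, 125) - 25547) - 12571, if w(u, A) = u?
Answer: -37939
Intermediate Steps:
(w(179, 125) - 25547) - 12571 = (179 - 25547) - 12571 = -25368 - 12571 = -37939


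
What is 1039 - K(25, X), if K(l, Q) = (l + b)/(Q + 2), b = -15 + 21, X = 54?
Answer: 58153/56 ≈ 1038.4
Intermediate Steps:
b = 6
K(l, Q) = (6 + l)/(2 + Q) (K(l, Q) = (l + 6)/(Q + 2) = (6 + l)/(2 + Q))
1039 - K(25, X) = 1039 - (6 + 25)/(2 + 54) = 1039 - 31/56 = 58153/56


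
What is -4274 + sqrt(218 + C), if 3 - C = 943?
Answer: -4274 + 19*I*sqrt(2) ≈ -4274.0 + 26.87*I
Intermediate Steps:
C = -940 (C = 3 - 1*943 = 3 - 943 = -940)
-4274 + sqrt(218 + C) = -4274 + sqrt(218 - 940) = -4274 + sqrt(-722) = -4274 + 19*I*sqrt(2)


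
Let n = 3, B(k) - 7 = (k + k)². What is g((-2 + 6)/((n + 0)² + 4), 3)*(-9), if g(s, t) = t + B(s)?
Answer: -15786/169 ≈ -93.408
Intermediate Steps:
B(k) = 7 + 4*k² (B(k) = 7 + (k + k)² = 7 + (2*k)² = 7 + 4*k²)
g(s, t) = 7 + t + 4*s² (g(s, t) = t + (7 + 4*s²) = 7 + t + 4*s²)
g((-2 + 6)/((n + 0)² + 4), 3)*(-9) = (7 + 3 + 4*((-2 + 6)/((3 + 0)² + 4))²)*(-9) = (7 + 3 + 4*(4/(3² + 4))²)*(-9) = (7 + 3 + 4*(4/(9 + 4))²)*(-9) = (7 + 3 + 4*(4/13)²)*(-9) = (7 + 3 + 4*(16/169))*(-9) = (7 + 3 + 64/169)*(-9) = (1754/169)*(-9) = -15786/169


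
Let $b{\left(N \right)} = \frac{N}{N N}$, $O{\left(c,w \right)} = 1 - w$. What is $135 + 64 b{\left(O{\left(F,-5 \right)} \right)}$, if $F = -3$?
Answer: $\frac{437}{3} \approx 145.67$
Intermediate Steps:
$b{\left(N \right)} = \frac{1}{N}$ ($b{\left(N \right)} = \frac{N}{N^{2}} = \frac{1}{N}$)
$135 + 64 b{\left(O{\left(F,-5 \right)} \right)} = 135 + \frac{64}{1 - -5} = 135 + \frac{64}{1 + 5} = 135 + \frac{64}{6} = 135 + 64 \cdot \frac{1}{6} = 135 + \frac{32}{3} = \frac{437}{3}$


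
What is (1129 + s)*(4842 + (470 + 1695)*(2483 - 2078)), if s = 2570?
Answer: 3261286233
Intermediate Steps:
(1129 + s)*(4842 + (470 + 1695)*(2483 - 2078)) = (1129 + 2570)*(4842 + (470 + 1695)*(2483 - 2078)) = 3699*(4842 + 2165*405) = 3699*(4842 + 876825) = 3699*881667 = 3261286233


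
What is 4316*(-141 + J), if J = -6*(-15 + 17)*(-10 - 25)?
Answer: 1204164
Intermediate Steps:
J = 420 (J = -12*(-35) = -6*(-70) = 420)
4316*(-141 + J) = 4316*(-141 + 420) = 4316*279 = 1204164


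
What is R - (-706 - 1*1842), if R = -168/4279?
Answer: 10902724/4279 ≈ 2548.0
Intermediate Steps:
R = -168/4279 (R = -168*1/4279 = -168/4279 ≈ -0.039262)
R - (-706 - 1*1842) = -168/4279 - (-706 - 1*1842) = -168/4279 - (-706 - 1842) = -168/4279 - 1*(-2548) = -168/4279 + 2548 = 10902724/4279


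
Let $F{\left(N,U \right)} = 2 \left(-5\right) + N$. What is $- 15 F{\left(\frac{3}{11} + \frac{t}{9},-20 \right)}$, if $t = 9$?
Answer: $\frac{1440}{11} \approx 130.91$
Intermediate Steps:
$F{\left(N,U \right)} = -10 + N$
$- 15 F{\left(\frac{3}{11} + \frac{t}{9},-20 \right)} = - 15 \left(-10 + \left(\frac{3}{11} + \frac{9}{9}\right)\right) = - 15 \left(-10 + \left(3 \cdot \frac{1}{11} + 9 \cdot \frac{1}{9}\right)\right) = - 15 \left(-10 + \left(\frac{3}{11} + 1\right)\right) = - 15 \left(-10 + \frac{14}{11}\right) = \left(-15\right) \left(- \frac{96}{11}\right) = \frac{1440}{11}$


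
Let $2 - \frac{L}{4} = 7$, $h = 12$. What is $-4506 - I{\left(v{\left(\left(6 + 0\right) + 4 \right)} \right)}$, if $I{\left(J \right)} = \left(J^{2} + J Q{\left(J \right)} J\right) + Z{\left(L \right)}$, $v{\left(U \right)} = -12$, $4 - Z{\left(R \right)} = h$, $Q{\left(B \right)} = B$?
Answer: $-2914$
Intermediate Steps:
$L = -20$ ($L = 8 - 28 = -20$)
$Z{\left(R \right)} = -8$ ($Z{\left(R \right)} = 4 - 12 = -8$)
$I{\left(J \right)} = -8 + J^{2} + J^{3}$ ($I{\left(J \right)} = \left(J^{2} + J J J\right) - 8 = \left(J^{2} + J^{2} J\right) - 8 = \left(J^{2} + J^{3}\right) - 8 = -8 + J^{2} + J^{3}$)
$-4506 - I{\left(v{\left(\left(6 + 0\right) + 4 \right)} \right)} = -4506 - \left(-8 + \left(-12\right)^{2} + \left(-12\right)^{3}\right) = -4506 - \left(-8 + 144 - 1728\right) = -4506 - -1592 = -4506 + 1592 = -2914$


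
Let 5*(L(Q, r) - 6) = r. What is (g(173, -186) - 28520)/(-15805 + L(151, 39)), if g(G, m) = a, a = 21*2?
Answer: 71195/39478 ≈ 1.8034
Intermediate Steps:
L(Q, r) = 6 + r/5
a = 42
g(G, m) = 42
(g(173, -186) - 28520)/(-15805 + L(151, 39)) = (42 - 28520)/(-15805 + (6 + (1/5)*39)) = -28478/(-15805 + (6 + 39/5)) = -28478/(-15805 + 69/5) = -28478/(-78956/5) = -28478*(-5/78956) = 71195/39478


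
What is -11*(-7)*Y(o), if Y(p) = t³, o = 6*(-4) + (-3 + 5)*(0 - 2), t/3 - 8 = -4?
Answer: 133056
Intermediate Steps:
t = 12 (t = 24 + 3*(-4) = 24 - 12 = 12)
o = -28 (o = -24 + 2*(-2) = -24 - 4 = -28)
Y(p) = 1728 (Y(p) = 12³ = 1728)
-11*(-7)*Y(o) = -11*(-7)*1728 = -(-77)*1728 = -1*(-133056) = 133056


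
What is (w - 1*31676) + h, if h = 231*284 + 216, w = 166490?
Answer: 200634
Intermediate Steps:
h = 65820 (h = 65604 + 216 = 65820)
(w - 1*31676) + h = (166490 - 1*31676) + 65820 = (166490 - 31676) + 65820 = 134814 + 65820 = 200634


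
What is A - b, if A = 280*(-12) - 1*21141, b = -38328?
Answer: 13827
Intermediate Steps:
A = -24501 (A = -3360 - 21141 = -24501)
A - b = -24501 - 1*(-38328) = -24501 + 38328 = 13827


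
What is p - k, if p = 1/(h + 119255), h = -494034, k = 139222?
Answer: -52177481939/374779 ≈ -1.3922e+5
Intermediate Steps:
p = -1/374779 (p = 1/(-494034 + 119255) = 1/(-374779) = -1/374779 ≈ -2.6682e-6)
p - k = -1/374779 - 1*139222 = -1/374779 - 139222 = -52177481939/374779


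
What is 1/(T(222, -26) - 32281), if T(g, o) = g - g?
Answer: -1/32281 ≈ -3.0978e-5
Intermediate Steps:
T(g, o) = 0
1/(T(222, -26) - 32281) = 1/(0 - 32281) = 1/(-32281) = -1/32281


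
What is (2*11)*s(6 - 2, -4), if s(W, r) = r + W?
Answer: 0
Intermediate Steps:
s(W, r) = W + r
(2*11)*s(6 - 2, -4) = (2*11)*((6 - 2) - 4) = 22*(4 - 4) = 22*0 = 0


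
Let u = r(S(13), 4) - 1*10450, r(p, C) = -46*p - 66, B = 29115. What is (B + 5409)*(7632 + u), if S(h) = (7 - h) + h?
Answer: -110683944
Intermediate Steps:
S(h) = 7
r(p, C) = -66 - 46*p
u = -10838 (u = (-66 - 46*7) - 1*10450 = (-66 - 322) - 10450 = -388 - 10450 = -10838)
(B + 5409)*(7632 + u) = (29115 + 5409)*(7632 - 10838) = 34524*(-3206) = -110683944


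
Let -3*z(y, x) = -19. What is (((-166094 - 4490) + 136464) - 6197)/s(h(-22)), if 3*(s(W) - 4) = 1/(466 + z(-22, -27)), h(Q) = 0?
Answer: -57129189/5669 ≈ -10077.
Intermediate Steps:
z(y, x) = 19/3 (z(y, x) = -1/3*(-19) = 19/3)
s(W) = 5669/1417 (s(W) = 4 + 1/(3*(466 + 19/3)) = 4 + 1/(3*(1417/3)) = 4 + (1/3)*(3/1417) = 4 + 1/1417 = 5669/1417)
(((-166094 - 4490) + 136464) - 6197)/s(h(-22)) = (((-166094 - 4490) + 136464) - 6197)/(5669/1417) = ((-170584 + 136464) - 6197)*(1417/5669) = (-34120 - 6197)*(1417/5669) = -40317*1417/5669 = -57129189/5669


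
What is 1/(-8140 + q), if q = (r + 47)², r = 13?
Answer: -1/4540 ≈ -0.00022026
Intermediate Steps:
q = 3600 (q = (13 + 47)² = 60² = 3600)
1/(-8140 + q) = 1/(-8140 + 3600) = 1/(-4540) = -1/4540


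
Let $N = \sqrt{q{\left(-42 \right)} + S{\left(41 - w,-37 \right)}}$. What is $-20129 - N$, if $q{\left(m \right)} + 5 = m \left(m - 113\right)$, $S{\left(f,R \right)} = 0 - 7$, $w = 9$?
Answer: $-20129 - 57 \sqrt{2} \approx -20210.0$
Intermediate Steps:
$S{\left(f,R \right)} = -7$ ($S{\left(f,R \right)} = 0 - 7 = -7$)
$q{\left(m \right)} = -5 + m \left(-113 + m\right)$ ($q{\left(m \right)} = -5 + m \left(m - 113\right) = -5 + m \left(-113 + m\right)$)
$N = 57 \sqrt{2}$ ($N = \sqrt{\left(-5 + \left(-42\right)^{2} - -4746\right) - 7} = \sqrt{\left(-5 + 1764 + 4746\right) - 7} = \sqrt{6505 - 7} = \sqrt{6498} = 57 \sqrt{2} \approx 80.61$)
$-20129 - N = -20129 - 57 \sqrt{2}$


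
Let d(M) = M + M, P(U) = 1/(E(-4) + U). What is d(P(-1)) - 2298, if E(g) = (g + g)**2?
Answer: -144772/63 ≈ -2298.0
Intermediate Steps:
E(g) = 4*g**2 (E(g) = (2*g)**2 = 4*g**2)
P(U) = 1/(64 + U) (P(U) = 1/(4*(-4)**2 + U) = 1/(4*16 + U) = 1/(64 + U))
d(M) = 2*M
d(P(-1)) - 2298 = 2/(64 - 1) - 2298 = 2/63 - 2298 = -144772/63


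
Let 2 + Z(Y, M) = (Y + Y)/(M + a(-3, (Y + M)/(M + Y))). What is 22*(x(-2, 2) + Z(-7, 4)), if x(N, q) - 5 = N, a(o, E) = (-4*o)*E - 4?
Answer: -11/3 ≈ -3.6667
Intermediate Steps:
a(o, E) = -4 - 4*E*o (a(o, E) = -4*E*o - 4 = -4 - 4*E*o)
x(N, q) = 5 + N
Z(Y, M) = -2 + 2*Y/(8 + M) (Z(Y, M) = -2 + (Y + Y)/(M + (-4 - 4*(Y + M)/(M + Y)*(-3))) = -2 + (2*Y)/(M + (-4 - 4*(M + Y)/(M + Y)*(-3))) = -2 + (2*Y)/(M + (-4 - 4*1*(-3))) = -2 + (2*Y)/(M + (-4 + 12)) = -2 + (2*Y)/(M + 8) = -2 + (2*Y)/(8 + M) = -2 + 2*Y/(8 + M))
22*(x(-2, 2) + Z(-7, 4)) = 22*((5 - 2) + 2*(-8 - 7 - 1*4)/(8 + 4)) = 22*(3 + 2*(-8 - 7 - 4)/12) = 22*(3 + 2*(1/12)*(-19)) = 22*(3 - 19/6) = 22*(-⅙) = -11/3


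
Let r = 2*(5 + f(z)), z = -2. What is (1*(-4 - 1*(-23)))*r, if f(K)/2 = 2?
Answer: 342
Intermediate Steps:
f(K) = 4 (f(K) = 2*2 = 4)
r = 18 (r = 2*(5 + 4) = 2*9 = 18)
(1*(-4 - 1*(-23)))*r = (1*(-4 - 1*(-23)))*18 = (1*(-4 + 23))*18 = (1*19)*18 = 19*18 = 342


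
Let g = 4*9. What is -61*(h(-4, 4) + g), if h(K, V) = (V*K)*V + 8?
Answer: 1220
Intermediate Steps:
g = 36
h(K, V) = 8 + K*V² (h(K, V) = (K*V)*V + 8 = K*V² + 8 = 8 + K*V²)
-61*(h(-4, 4) + g) = -61*((8 - 4*4²) + 36) = -61*((8 - 4*16) + 36) = -61*((8 - 64) + 36) = -61*(-56 + 36) = -61*(-20) = 1220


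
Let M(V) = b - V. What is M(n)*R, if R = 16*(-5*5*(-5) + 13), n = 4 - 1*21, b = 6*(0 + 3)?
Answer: 77280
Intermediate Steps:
b = 18 (b = 6*3 = 18)
n = -17 (n = 4 - 21 = -17)
M(V) = 18 - V
R = 2208 (R = 16*(-25*(-5) + 13) = 16*(125 + 13) = 16*138 = 2208)
M(n)*R = (18 - 1*(-17))*2208 = (18 + 17)*2208 = 35*2208 = 77280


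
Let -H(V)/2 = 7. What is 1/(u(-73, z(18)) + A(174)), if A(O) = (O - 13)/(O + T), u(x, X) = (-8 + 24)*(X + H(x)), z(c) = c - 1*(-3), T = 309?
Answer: 3/337 ≈ 0.0089021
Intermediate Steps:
H(V) = -14 (H(V) = -2*7 = -14)
z(c) = 3 + c (z(c) = c + 3 = 3 + c)
u(x, X) = -224 + 16*X (u(x, X) = (-8 + 24)*(X - 14) = 16*(-14 + X) = -224 + 16*X)
A(O) = (-13 + O)/(309 + O) (A(O) = (O - 13)/(O + 309) = (-13 + O)/(309 + O))
1/(u(-73, z(18)) + A(174)) = 1/((-224 + 16*(3 + 18)) + (-13 + 174)/(309 + 174)) = 1/((-224 + 16*21) + 161/483) = 1/((-224 + 336) + (1/483)*161) = 1/(112 + 1/3) = 1/(337/3) = 3/337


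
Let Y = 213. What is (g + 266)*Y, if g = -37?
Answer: 48777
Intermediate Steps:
(g + 266)*Y = (-37 + 266)*213 = 229*213 = 48777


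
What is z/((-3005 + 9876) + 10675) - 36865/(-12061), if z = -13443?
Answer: 484697267/211622306 ≈ 2.2904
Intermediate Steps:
z/((-3005 + 9876) + 10675) - 36865/(-12061) = -13443/((-3005 + 9876) + 10675) - 36865/(-12061) = -13443/(6871 + 10675) - 36865*(-1/12061) = -13443/17546 + 36865/12061 = 484697267/211622306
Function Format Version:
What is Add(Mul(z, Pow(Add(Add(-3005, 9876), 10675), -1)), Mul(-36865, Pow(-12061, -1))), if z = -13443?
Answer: Rational(484697267, 211622306) ≈ 2.2904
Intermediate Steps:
Add(Mul(z, Pow(Add(Add(-3005, 9876), 10675), -1)), Mul(-36865, Pow(-12061, -1))) = Add(Mul(-13443, Pow(Add(Add(-3005, 9876), 10675), -1)), Mul(-36865, Pow(-12061, -1))) = Add(Mul(-13443, Pow(Add(6871, 10675), -1)), Mul(-36865, Rational(-1, 12061))) = Add(Mul(-13443, Pow(17546, -1)), Rational(36865, 12061)) = Add(Mul(-13443, Rational(1, 17546)), Rational(36865, 12061)) = Add(Rational(-13443, 17546), Rational(36865, 12061)) = Rational(484697267, 211622306)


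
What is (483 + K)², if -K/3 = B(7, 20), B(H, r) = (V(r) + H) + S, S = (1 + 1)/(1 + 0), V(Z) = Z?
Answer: 156816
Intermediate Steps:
S = 2 (S = 2/1 = 2*1 = 2)
B(H, r) = 2 + H + r (B(H, r) = (r + H) + 2 = (H + r) + 2 = 2 + H + r)
K = -87 (K = -3*(2 + 7 + 20) = -3*29 = -87)
(483 + K)² = (483 - 87)² = 396² = 156816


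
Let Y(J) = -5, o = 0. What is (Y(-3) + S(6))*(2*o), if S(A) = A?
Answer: 0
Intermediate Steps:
(Y(-3) + S(6))*(2*o) = (-5 + 6)*(2*0) = 1*0 = 0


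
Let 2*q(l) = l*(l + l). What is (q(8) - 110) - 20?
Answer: -66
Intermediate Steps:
q(l) = l² (q(l) = (l*(l + l))/2 = (l*(2*l))/2 = (2*l²)/2 = l²)
(q(8) - 110) - 20 = (8² - 110) - 20 = (64 - 110) - 20 = -46 - 20 = -66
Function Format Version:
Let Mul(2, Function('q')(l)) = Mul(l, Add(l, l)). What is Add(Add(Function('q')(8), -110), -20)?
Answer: -66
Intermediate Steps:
Function('q')(l) = Pow(l, 2) (Function('q')(l) = Mul(Rational(1, 2), Mul(l, Add(l, l))) = Mul(Rational(1, 2), Mul(l, Mul(2, l))) = Mul(Rational(1, 2), Mul(2, Pow(l, 2))) = Pow(l, 2))
Add(Add(Function('q')(8), -110), -20) = Add(Add(Pow(8, 2), -110), -20) = Add(Add(64, -110), -20) = Add(-46, -20) = -66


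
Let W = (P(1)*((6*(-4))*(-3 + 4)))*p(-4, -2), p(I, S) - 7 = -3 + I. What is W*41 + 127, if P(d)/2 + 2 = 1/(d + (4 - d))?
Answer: 127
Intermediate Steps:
P(d) = -7/2 (P(d) = -4 + 2/(d + (4 - d)) = -4 + 2/4 = -4 + 2*(1/4) = -4 + 1/2 = -7/2)
p(I, S) = 4 + I (p(I, S) = 7 + (-3 + I) = 4 + I)
W = 0 (W = (-7*6*(-4)*(-3 + 4)/2)*(4 - 4) = -(-84)*0 = -7/2*(-24)*0 = 84*0 = 0)
W*41 + 127 = 0*41 + 127 = 0 + 127 = 127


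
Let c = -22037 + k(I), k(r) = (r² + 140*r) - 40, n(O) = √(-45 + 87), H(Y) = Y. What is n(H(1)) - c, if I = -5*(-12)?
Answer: 10077 + √42 ≈ 10083.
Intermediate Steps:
I = 60
n(O) = √42
k(r) = -40 + r² + 140*r
c = -10077 (c = -22037 + (-40 + 60² + 140*60) = -22037 + (-40 + 3600 + 8400) = -22037 + 11960 = -10077)
n(H(1)) - c = √42 - 1*(-10077) = √42 + 10077 = 10077 + √42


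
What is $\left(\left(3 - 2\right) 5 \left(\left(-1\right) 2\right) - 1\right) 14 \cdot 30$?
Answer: $-4620$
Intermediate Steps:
$\left(\left(3 - 2\right) 5 \left(\left(-1\right) 2\right) - 1\right) 14 \cdot 30 = \left(\left(3 - 2\right) 5 \left(-2\right) - 1\right) 14 \cdot 30 = \left(1 \left(-10\right) - 1\right) 14 \cdot 30 = \left(-10 - 1\right) 14 \cdot 30 = \left(-11\right) 14 \cdot 30 = \left(-154\right) 30 = -4620$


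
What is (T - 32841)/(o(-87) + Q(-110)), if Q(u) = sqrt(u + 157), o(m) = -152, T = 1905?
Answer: 4702272/23057 + 30936*sqrt(47)/23057 ≈ 213.14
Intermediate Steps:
Q(u) = sqrt(157 + u)
(T - 32841)/(o(-87) + Q(-110)) = (1905 - 32841)/(-152 + sqrt(157 - 110)) = -30936/(-152 + sqrt(47))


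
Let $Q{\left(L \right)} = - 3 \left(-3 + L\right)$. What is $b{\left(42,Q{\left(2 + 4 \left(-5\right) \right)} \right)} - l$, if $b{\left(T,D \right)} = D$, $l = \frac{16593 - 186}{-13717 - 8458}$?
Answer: $\frac{1413432}{22175} \approx 63.74$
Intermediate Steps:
$l = - \frac{16407}{22175}$ ($l = \frac{16407}{-22175} = 16407 \left(- \frac{1}{22175}\right) = - \frac{16407}{22175} \approx -0.73989$)
$Q{\left(L \right)} = 9 - 3 L$
$b{\left(42,Q{\left(2 + 4 \left(-5\right) \right)} \right)} - l = \left(9 - 3 \left(2 + 4 \left(-5\right)\right)\right) - - \frac{16407}{22175} = \left(9 - 3 \left(2 - 20\right)\right) + \frac{16407}{22175} = \left(9 - -54\right) + \frac{16407}{22175} = \left(9 + 54\right) + \frac{16407}{22175} = 63 + \frac{16407}{22175} = \frac{1413432}{22175}$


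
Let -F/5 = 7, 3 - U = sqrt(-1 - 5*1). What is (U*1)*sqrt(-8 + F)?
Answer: sqrt(258) + 3*I*sqrt(43) ≈ 16.062 + 19.672*I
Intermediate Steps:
U = 3 - I*sqrt(6) (U = 3 - sqrt(-1 - 5*1) = 3 - sqrt(-1 - 5) = 3 - sqrt(-6) = 3 - I*sqrt(6) ≈ 3.0 - 2.4495*I)
F = -35 (F = -5*7 = -35)
(U*1)*sqrt(-8 + F) = ((3 - I*sqrt(6))*1)*sqrt(-8 - 35) = (3 - I*sqrt(6))*sqrt(-43) = (3 - I*sqrt(6))*(I*sqrt(43)) = I*sqrt(43)*(3 - I*sqrt(6))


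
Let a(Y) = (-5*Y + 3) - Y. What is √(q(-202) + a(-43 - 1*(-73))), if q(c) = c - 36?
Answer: I*√415 ≈ 20.372*I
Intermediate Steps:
q(c) = -36 + c
a(Y) = 3 - 6*Y (a(Y) = (3 - 5*Y) - Y = 3 - 6*Y)
√(q(-202) + a(-43 - 1*(-73))) = √((-36 - 202) + (3 - 6*(-43 - 1*(-73)))) = √(-238 + (3 - 6*(-43 + 73))) = √(-238 + (3 - 6*30)) = √(-238 + (3 - 180)) = √(-238 - 177) = √(-415) = I*√415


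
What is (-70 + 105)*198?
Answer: 6930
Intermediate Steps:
(-70 + 105)*198 = 35*198 = 6930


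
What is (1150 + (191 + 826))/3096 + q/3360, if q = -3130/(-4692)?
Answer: 15820697/22596672 ≈ 0.70013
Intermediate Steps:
q = 1565/2346 (q = -3130*(-1/4692) = 1565/2346 ≈ 0.66709)
(1150 + (191 + 826))/3096 + q/3360 = (1150 + (191 + 826))/3096 + (1565/2346)/3360 = (1150 + 1017)*(1/3096) + (1565/2346)*(1/3360) = 2167*(1/3096) + 313/1576512 = 2167/3096 + 313/1576512 = 15820697/22596672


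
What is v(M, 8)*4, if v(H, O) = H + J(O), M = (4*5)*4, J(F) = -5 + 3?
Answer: 312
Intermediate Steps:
J(F) = -2
M = 80 (M = 20*4 = 80)
v(H, O) = -2 + H (v(H, O) = H - 2 = -2 + H)
v(M, 8)*4 = (-2 + 80)*4 = 78*4 = 312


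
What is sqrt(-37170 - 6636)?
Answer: 7*I*sqrt(894) ≈ 209.3*I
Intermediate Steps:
sqrt(-37170 - 6636) = sqrt(-43806) = 7*I*sqrt(894)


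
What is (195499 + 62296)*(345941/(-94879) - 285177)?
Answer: -88295291747020/1201 ≈ -7.3518e+10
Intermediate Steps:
(195499 + 62296)*(345941/(-94879) - 285177) = 257795*(345941*(-1/94879) - 285177) = 257795*(-4379/1201 - 285177) = 257795*(-342501956/1201) = -88295291747020/1201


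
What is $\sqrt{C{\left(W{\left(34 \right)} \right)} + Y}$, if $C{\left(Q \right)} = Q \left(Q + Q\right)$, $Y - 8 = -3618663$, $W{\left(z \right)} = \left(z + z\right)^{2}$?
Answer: $\sqrt{39144097} \approx 6256.5$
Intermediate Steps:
$W{\left(z \right)} = 4 z^{2}$ ($W{\left(z \right)} = \left(2 z\right)^{2} = 4 z^{2}$)
$Y = -3618655$ ($Y = 8 - 3618663 = -3618655$)
$C{\left(Q \right)} = 2 Q^{2}$ ($C{\left(Q \right)} = Q 2 Q = 2 Q^{2}$)
$\sqrt{C{\left(W{\left(34 \right)} \right)} + Y} = \sqrt{2 \left(4 \cdot 34^{2}\right)^{2} - 3618655} = \sqrt{2 \left(4 \cdot 1156\right)^{2} - 3618655} = \sqrt{2 \cdot 4624^{2} - 3618655} = \sqrt{2 \cdot 21381376 - 3618655} = \sqrt{42762752 - 3618655} = \sqrt{39144097}$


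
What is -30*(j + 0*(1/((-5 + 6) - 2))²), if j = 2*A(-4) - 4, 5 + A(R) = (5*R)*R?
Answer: -4380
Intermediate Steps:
A(R) = -5 + 5*R² (A(R) = -5 + (5*R)*R = -5 + 5*R²)
j = 146 (j = 2*(-5 + 5*(-4)²) - 4 = 2*(-5 + 5*16) - 4 = 2*(-5 + 80) - 4 = 2*75 - 4 = 150 - 4 = 146)
-30*(j + 0*(1/((-5 + 6) - 2))²) = -30*(146 + 0*(1/((-5 + 6) - 2))²) = -30*(146 + 0*(1/(1 - 2))²) = -30*(146 + 0*(1/(-1))²) = -30*(146 + 0*(-1)²) = -30*(146 + 0*1) = -30*(146 + 0) = -30*146 = -4380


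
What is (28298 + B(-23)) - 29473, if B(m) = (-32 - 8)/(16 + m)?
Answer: -8185/7 ≈ -1169.3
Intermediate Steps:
B(m) = -40/(16 + m)
(28298 + B(-23)) - 29473 = (28298 - 40/(16 - 23)) - 29473 = (28298 - 40/(-7)) - 29473 = (28298 - 40*(-⅐)) - 29473 = (28298 + 40/7) - 29473 = 198126/7 - 29473 = -8185/7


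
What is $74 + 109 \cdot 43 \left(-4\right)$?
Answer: $-18674$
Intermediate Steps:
$74 + 109 \cdot 43 \left(-4\right) = 74 + 109 \left(-172\right) = 74 - 18748 = -18674$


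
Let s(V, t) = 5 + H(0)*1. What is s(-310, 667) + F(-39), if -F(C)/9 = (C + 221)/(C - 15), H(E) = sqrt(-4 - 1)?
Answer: 106/3 + I*sqrt(5) ≈ 35.333 + 2.2361*I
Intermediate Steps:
H(E) = I*sqrt(5) (H(E) = sqrt(-5) = I*sqrt(5))
s(V, t) = 5 + I*sqrt(5) (s(V, t) = 5 + (I*sqrt(5))*1 = 5 + I*sqrt(5))
F(C) = -9*(221 + C)/(-15 + C) (F(C) = -9*(C + 221)/(C - 15) = -9*(221 + C)/(-15 + C))
s(-310, 667) + F(-39) = (5 + I*sqrt(5)) + 9*(-221 - 1*(-39))/(-15 - 39) = (5 + I*sqrt(5)) + 9*(-221 + 39)/(-54) = (5 + I*sqrt(5)) + 9*(-1/54)*(-182) = (5 + I*sqrt(5)) + 91/3 = 106/3 + I*sqrt(5)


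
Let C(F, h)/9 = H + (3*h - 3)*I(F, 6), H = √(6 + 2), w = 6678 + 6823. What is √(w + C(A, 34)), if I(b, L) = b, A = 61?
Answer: √(67852 + 18*√2) ≈ 260.53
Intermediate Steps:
w = 13501
H = 2*√2 (H = √8 = 2*√2 ≈ 2.8284)
C(F, h) = 18*√2 + 9*F*(-3 + 3*h) (C(F, h) = 9*(2*√2 + (3*h - 3)*F) = 9*(2*√2 + (-3 + 3*h)*F) = 9*(2*√2 + F*(-3 + 3*h)) = 18*√2 + 9*F*(-3 + 3*h))
√(w + C(A, 34)) = √(13501 + (-27*61 + 18*√2 + 27*61*34)) = √(13501 + (-1647 + 18*√2 + 55998)) = √(13501 + (54351 + 18*√2)) = √(67852 + 18*√2)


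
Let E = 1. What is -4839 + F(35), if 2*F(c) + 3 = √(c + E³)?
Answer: -9675/2 ≈ -4837.5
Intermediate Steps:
F(c) = -3/2 + √(1 + c)/2 (F(c) = -3/2 + √(c + 1³)/2 = -3/2 + √(c + 1)/2 = -3/2 + √(1 + c)/2)
-4839 + F(35) = -4839 + (-3/2 + √(1 + 35)/2) = -4839 + (-3/2 + √36/2) = -4839 + (-3/2 + (½)*6) = -4839 + (-3/2 + 3) = -4839 + 3/2 = -9675/2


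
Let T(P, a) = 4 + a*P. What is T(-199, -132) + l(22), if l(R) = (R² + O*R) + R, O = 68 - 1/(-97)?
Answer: 2742600/97 ≈ 28274.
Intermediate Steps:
T(P, a) = 4 + P*a
O = 6597/97 (O = 68 - 1*(-1/97) = 68 + 1/97 = 6597/97 ≈ 68.010)
l(R) = R² + 6694*R/97 (l(R) = (R² + 6597*R/97) + R = R² + 6694*R/97)
T(-199, -132) + l(22) = (4 - 199*(-132)) + (1/97)*22*(6694 + 97*22) = (4 + 26268) + (1/97)*22*(6694 + 2134) = 26272 + (1/97)*22*8828 = 26272 + 194216/97 = 2742600/97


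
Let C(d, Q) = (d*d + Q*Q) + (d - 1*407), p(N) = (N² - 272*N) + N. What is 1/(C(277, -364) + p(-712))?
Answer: 1/908991 ≈ 1.1001e-6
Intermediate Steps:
p(N) = N² - 271*N
C(d, Q) = -407 + d + Q² + d² (C(d, Q) = (d² + Q²) + (d - 407) = (Q² + d²) + (-407 + d) = -407 + d + Q² + d²)
1/(C(277, -364) + p(-712)) = 1/((-407 + 277 + (-364)² + 277²) - 712*(-271 - 712)) = 1/((-407 + 277 + 132496 + 76729) - 712*(-983)) = 1/(209095 + 699896) = 1/908991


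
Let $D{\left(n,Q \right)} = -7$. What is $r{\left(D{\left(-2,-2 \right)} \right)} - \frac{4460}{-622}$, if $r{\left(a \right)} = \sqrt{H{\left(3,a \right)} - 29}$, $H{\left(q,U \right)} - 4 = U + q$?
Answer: $\frac{2230}{311} + i \sqrt{29} \approx 7.1704 + 5.3852 i$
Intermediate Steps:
$H{\left(q,U \right)} = 4 + U + q$ ($H{\left(q,U \right)} = 4 + \left(U + q\right) = 4 + U + q$)
$r{\left(a \right)} = \sqrt{-22 + a}$ ($r{\left(a \right)} = \sqrt{\left(4 + a + 3\right) - 29} = \sqrt{\left(7 + a\right) - 29} = \sqrt{-22 + a}$)
$r{\left(D{\left(-2,-2 \right)} \right)} - \frac{4460}{-622} = \sqrt{-22 - 7} - \frac{4460}{-622} = \sqrt{-29} - - \frac{2230}{311} = i \sqrt{29} + \frac{2230}{311} = \frac{2230}{311} + i \sqrt{29}$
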